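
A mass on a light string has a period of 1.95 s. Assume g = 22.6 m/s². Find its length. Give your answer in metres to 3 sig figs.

2.18 m

From T = 2π√(L/g), L = gT²/(4π²) = 22.6 × 1.950²/(4π²) = 2.18 m.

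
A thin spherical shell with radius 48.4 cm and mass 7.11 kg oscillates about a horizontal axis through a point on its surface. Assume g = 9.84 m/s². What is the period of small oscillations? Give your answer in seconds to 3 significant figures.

1.80 s

I_cm = (2/3)mr² = 1.110 kg·m². The pivot is at distance d = 0.484 m from the centre of mass.
By the parallel-axis theorem, I = I_cm + md² = 1.110 + 1.666 = 2.776 kg·m².
T = 2π√(I/(mgd)) = 2π√(2.776/(7.11 × 9.84 × 0.484)) = 1.80 s.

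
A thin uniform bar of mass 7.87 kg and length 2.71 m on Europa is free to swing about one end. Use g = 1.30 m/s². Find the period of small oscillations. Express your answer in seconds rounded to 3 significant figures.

For a physical pendulum T = 2π√(I/(mgd)), with d = 1.355 m from pivot to centre of mass.
I_cm = mL²/12 = 7.87 × 2.71²/12 = 4.817 kg·m²; I = I_cm + md² = 4.817 + 7.87 × 1.355² = 19.27 kg·m².
T = 2π√(19.27/(7.87 × 1.30 × 1.355)) = 7.41 s.

7.41 s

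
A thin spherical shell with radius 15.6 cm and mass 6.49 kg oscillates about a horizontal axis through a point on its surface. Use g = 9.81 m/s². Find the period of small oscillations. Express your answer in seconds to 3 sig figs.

1.02 s

I_cm = (2/3)mr² = 0.1053 kg·m². The pivot is at distance d = 0.156 m from the centre of mass.
By the parallel-axis theorem, I = I_cm + md² = 0.1053 + 0.1579 = 0.2632 kg·m².
T = 2π√(I/(mgd)) = 2π√(0.2632/(6.49 × 9.81 × 0.156)) = 1.02 s.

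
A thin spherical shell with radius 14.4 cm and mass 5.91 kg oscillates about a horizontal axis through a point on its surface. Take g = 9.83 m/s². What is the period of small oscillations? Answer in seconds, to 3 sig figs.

I_cm = (2/3)mr² = 0.08170 kg·m². The pivot is at distance d = 0.144 m from the centre of mass.
By the parallel-axis theorem, I = I_cm + md² = 0.08170 + 0.1225 = 0.2042 kg·m².
T = 2π√(I/(mgd)) = 2π√(0.2042/(5.91 × 9.83 × 0.144)) = 0.982 s.

0.982 s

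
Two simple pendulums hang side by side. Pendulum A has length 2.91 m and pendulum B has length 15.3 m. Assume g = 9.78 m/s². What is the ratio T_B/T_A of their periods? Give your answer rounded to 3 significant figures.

T ∝ √L, so T_B/T_A = √(L_B/L_A) = √(15.3/2.91) = 2.29.

2.29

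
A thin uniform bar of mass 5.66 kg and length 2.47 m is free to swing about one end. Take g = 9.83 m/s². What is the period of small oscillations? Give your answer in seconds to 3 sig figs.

2.57 s

For a physical pendulum T = 2π√(I/(mgd)), with d = 1.235 m from pivot to centre of mass.
I_cm = mL²/12 = 5.66 × 2.47²/12 = 2.878 kg·m²; I = I_cm + md² = 2.878 + 5.66 × 1.235² = 11.51 kg·m².
T = 2π√(11.51/(5.66 × 9.83 × 1.235)) = 2.57 s.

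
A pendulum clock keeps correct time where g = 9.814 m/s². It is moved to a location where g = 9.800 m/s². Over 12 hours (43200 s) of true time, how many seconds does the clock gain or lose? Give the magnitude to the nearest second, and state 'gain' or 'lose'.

lose 31 s

The clock's period scales as T ∝ 1/√g, so T'/T = √(9.814/9.800) = 1.00071.
In 43200 s of true time the clock registers 43200/1.00071 = 43169.2 s, so it loses 31 s.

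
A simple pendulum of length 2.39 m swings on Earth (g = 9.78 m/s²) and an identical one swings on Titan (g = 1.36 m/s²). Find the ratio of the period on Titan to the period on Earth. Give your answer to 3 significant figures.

T ∝ 1/√g, so T₂/T₁ = √(g₁/g₂) = √(9.78/1.36) = 2.68.

2.68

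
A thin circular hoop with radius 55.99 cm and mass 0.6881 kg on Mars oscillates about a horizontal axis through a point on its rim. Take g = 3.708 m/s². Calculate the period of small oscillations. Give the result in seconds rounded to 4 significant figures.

I_cm = mr² = 0.21571 kg·m². The pivot is at distance d = 0.5599 m from the centre of mass.
By the parallel-axis theorem, I = I_cm + md² = 0.21571 + 0.21571 = 0.43142 kg·m².
T = 2π√(I/(mgd)) = 2π√(0.43142/(0.6881 × 3.708 × 0.5599)) = 3.453 s.

3.453 s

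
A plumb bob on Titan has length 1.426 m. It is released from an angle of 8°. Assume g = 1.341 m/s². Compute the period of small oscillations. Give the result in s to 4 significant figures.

T = 2π√(L/g) = 2π√(1.426/1.341) = 2π × 1.0312 = 6.479 s.

6.479 s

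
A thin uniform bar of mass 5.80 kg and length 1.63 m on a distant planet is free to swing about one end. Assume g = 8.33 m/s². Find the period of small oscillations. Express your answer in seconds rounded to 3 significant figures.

2.27 s

For a physical pendulum T = 2π√(I/(mgd)), with d = 0.8150 m from pivot to centre of mass.
I_cm = mL²/12 = 5.80 × 1.63²/12 = 1.284 kg·m²; I = I_cm + md² = 1.284 + 5.80 × 0.8150² = 5.137 kg·m².
T = 2π√(5.137/(5.80 × 8.33 × 0.8150)) = 2.27 s.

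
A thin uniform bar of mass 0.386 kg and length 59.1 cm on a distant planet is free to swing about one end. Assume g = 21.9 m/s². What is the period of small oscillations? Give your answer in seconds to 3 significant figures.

0.843 s

For a physical pendulum T = 2π√(I/(mgd)), with d = 0.2955 m from pivot to centre of mass.
I_cm = mL²/12 = 0.386 × 0.591²/12 = 0.01124 kg·m²; I = I_cm + md² = 0.01124 + 0.386 × 0.2955² = 0.04494 kg·m².
T = 2π√(0.04494/(0.386 × 21.9 × 0.2955)) = 0.843 s.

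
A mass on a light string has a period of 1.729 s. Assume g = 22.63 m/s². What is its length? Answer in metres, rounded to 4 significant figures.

1.714 m

From T = 2π√(L/g), L = gT²/(4π²) = 22.63 × 1.7290²/(4π²) = 1.714 m.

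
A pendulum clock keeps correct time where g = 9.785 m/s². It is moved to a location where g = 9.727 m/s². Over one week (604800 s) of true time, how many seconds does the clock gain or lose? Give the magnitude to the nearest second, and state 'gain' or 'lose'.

The clock's period scales as T ∝ 1/√g, so T'/T = √(9.785/9.727) = 1.00298.
In 604800 s of true time the clock registers 604800/1.00298 = 603004.9 s, so it loses 1795 s.

lose 1795 s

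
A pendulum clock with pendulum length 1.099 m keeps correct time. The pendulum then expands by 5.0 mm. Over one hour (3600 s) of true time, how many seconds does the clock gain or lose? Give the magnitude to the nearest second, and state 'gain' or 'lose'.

lose 8 s

T ∝ √L, so T'/T = √(1.10400/1.099) = 1.00227.
In 3600 s of true time the clock registers 3600/1.00227 = 3591.8 s, so it loses 8 s.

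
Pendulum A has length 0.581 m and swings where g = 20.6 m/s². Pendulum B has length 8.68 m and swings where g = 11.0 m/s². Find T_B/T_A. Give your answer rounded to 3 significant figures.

T = 2π√(L/g), so T_B/T_A = √((L_B/g_B)/(L_A/g_A)) = √((8.68/11.0)/(0.581/20.6)) = 5.29.

5.29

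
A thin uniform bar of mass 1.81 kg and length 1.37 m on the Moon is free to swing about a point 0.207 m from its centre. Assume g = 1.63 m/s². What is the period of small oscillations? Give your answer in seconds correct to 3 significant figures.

For a physical pendulum T = 2π√(I/(mgd)), with d = 0.2070 m from pivot to centre of mass.
I_cm = mL²/12 = 1.81 × 1.37²/12 = 0.2831 kg·m²; I = I_cm + md² = 0.2831 + 1.81 × 0.2070² = 0.3607 kg·m².
T = 2π√(0.3607/(1.81 × 1.63 × 0.2070)) = 4.83 s.

4.83 s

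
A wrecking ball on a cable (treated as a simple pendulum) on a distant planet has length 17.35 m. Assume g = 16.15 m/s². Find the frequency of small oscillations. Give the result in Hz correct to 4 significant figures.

T = 2π√(L/g) = 2π√(17.35/16.15) = 6.5124 s, so f = 1/T = 0.1536 Hz.

0.1536 Hz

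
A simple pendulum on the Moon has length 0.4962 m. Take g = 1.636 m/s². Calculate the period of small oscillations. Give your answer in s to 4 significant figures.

T = 2π√(L/g) = 2π√(0.4962/1.636) = 2π × 0.55073 = 3.460 s.

3.460 s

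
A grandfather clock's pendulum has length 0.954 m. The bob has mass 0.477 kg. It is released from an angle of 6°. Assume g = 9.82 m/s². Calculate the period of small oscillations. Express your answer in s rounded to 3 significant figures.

T = 2π√(L/g) = 2π√(0.954/9.82) = 2π × 0.3117 = 1.96 s.

1.96 s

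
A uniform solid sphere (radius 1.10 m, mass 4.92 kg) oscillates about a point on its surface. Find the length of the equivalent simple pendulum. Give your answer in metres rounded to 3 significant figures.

The equivalent simple-pendulum length is L_eq = I/(md), where I is about the pivot and d = 1.100 m.
I_cm = (2/5)mR² = 2.381 kg·m², so I = I_cm + md² = 2.381 + 5.953 = 8.334 kg·m².
L_eq = 8.334/(4.92 × 1.100) = 1.54 m.

1.54 m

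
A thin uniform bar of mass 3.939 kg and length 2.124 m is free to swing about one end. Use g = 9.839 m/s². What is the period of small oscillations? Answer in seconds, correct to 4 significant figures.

2.384 s

For a physical pendulum T = 2π√(I/(mgd)), with d = 1.0620 m from pivot to centre of mass.
I_cm = mL²/12 = 3.939 × 2.124²/12 = 1.4809 kg·m²; I = I_cm + md² = 1.4809 + 3.939 × 1.0620² = 5.9234 kg·m².
T = 2π√(5.9234/(3.939 × 9.839 × 1.0620)) = 2.384 s.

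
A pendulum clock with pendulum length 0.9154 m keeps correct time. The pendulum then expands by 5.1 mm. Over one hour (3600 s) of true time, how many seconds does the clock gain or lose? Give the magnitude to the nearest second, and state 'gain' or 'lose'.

lose 10 s

T ∝ √L, so T'/T = √(0.92050/0.9154) = 1.00278.
In 3600 s of true time the clock registers 3600/1.00278 = 3590.0 s, so it loses 10 s.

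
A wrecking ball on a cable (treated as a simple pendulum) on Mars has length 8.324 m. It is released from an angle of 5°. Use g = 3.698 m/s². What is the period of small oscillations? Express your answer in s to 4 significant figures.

T = 2π√(L/g) = 2π√(8.324/3.698) = 2π × 1.5003 = 9.427 s.

9.427 s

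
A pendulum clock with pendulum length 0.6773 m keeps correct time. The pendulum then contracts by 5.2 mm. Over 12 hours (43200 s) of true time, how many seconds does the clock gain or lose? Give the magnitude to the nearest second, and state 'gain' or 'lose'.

gain 167 s

T ∝ √L, so T'/T = √(0.67210/0.6773) = 0.996154.
In 43200 s of true time the clock registers 43200/0.996154 = 43366.8 s, so it gains 167 s.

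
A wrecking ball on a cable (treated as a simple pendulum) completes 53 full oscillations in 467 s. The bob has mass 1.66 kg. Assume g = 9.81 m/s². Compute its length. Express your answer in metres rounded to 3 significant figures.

T = 467/53 = 8.811 s.
From T = 2π√(L/g), L = gT²/(4π²) = 9.81 × 8.811²/(4π²) = 19.3 m.

19.3 m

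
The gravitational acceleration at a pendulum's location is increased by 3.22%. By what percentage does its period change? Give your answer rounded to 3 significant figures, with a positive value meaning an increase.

T ∝ 1/√g, so T'/T = 1/√(1.032) = 0.9843.
Percentage change in T = (0.9843 − 1) × 100% = -1.57%.

-1.57%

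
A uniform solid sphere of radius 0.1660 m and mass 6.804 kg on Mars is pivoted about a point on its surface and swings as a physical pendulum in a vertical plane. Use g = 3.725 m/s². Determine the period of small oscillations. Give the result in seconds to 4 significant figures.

1.569 s

I_cm = (2/5)mr² = 0.074996 kg·m². The pivot is at distance d = 0.1660 m from the centre of mass.
By the parallel-axis theorem, I = I_cm + md² = 0.074996 + 0.18749 = 0.26249 kg·m².
T = 2π√(I/(mgd)) = 2π√(0.26249/(6.804 × 3.725 × 0.1660)) = 1.569 s.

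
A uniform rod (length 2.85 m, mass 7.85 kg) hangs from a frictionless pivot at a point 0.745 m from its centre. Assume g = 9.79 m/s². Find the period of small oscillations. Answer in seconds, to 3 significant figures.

For a physical pendulum T = 2π√(I/(mgd)), with d = 0.7450 m from pivot to centre of mass.
I_cm = mL²/12 = 7.85 × 2.85²/12 = 5.313 kg·m²; I = I_cm + md² = 5.313 + 7.85 × 0.7450² = 9.670 kg·m².
T = 2π√(9.670/(7.85 × 9.79 × 0.7450)) = 2.58 s.

2.58 s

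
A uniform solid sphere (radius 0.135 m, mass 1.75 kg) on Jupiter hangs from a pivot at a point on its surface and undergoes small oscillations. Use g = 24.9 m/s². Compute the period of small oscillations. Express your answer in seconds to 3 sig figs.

0.547 s

I_cm = (2/5)mr² = 0.01276 kg·m². The pivot is at distance d = 0.135 m from the centre of mass.
By the parallel-axis theorem, I = I_cm + md² = 0.01276 + 0.03189 = 0.04465 kg·m².
T = 2π√(I/(mgd)) = 2π√(0.04465/(1.75 × 24.9 × 0.135)) = 0.547 s.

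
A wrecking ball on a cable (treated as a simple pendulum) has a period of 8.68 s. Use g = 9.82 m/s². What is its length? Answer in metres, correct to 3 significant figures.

18.7 m

From T = 2π√(L/g), L = gT²/(4π²) = 9.82 × 8.680²/(4π²) = 18.7 m.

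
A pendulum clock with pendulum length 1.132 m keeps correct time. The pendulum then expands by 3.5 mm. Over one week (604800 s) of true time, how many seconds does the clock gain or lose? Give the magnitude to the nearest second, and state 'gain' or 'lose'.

lose 933 s

T ∝ √L, so T'/T = √(1.13550/1.132) = 1.00154.
In 604800 s of true time the clock registers 604800/1.00154 = 603867.2 s, so it loses 933 s.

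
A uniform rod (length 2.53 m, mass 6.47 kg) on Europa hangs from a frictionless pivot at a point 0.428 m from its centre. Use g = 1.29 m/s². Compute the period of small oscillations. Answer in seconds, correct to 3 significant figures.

For a physical pendulum T = 2π√(I/(mgd)), with d = 0.4280 m from pivot to centre of mass.
I_cm = mL²/12 = 6.47 × 2.53²/12 = 3.451 kg·m²; I = I_cm + md² = 3.451 + 6.47 × 0.4280² = 4.636 kg·m².
T = 2π√(4.636/(6.47 × 1.29 × 0.4280)) = 7.16 s.

7.16 s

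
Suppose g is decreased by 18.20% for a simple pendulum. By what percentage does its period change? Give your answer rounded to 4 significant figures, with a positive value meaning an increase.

T ∝ 1/√g, so T'/T = 1/√(0.81800) = 1.1057.
Percentage change in T = (1.1057 − 1) × 100% = 10.57%.

10.57%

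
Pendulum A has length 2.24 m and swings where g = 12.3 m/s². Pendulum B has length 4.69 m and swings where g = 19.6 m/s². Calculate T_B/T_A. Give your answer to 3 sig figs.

T = 2π√(L/g), so T_B/T_A = √((L_B/g_B)/(L_A/g_A)) = √((4.69/19.6)/(2.24/12.3)) = 1.15.

1.15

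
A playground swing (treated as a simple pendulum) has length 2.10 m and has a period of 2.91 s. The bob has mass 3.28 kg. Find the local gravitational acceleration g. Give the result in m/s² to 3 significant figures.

From T = 2π√(L/g), g = 4π²L/T² = 4π² × 2.10/2.910² = 9.79 m/s².

9.79 m/s²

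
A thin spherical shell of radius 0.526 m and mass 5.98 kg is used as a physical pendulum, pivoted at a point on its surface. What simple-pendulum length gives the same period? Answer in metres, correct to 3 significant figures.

0.877 m

The equivalent simple-pendulum length is L_eq = I/(md), where I is about the pivot and d = 0.5260 m.
I_cm = (2/3)mR² = 1.103 kg·m², so I = I_cm + md² = 1.103 + 1.655 = 2.758 kg·m².
L_eq = 2.758/(5.98 × 0.5260) = 0.877 m.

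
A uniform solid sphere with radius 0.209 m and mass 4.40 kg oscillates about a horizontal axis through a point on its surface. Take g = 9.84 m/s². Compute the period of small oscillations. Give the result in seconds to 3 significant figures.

I_cm = (2/5)mr² = 0.07688 kg·m². The pivot is at distance d = 0.209 m from the centre of mass.
By the parallel-axis theorem, I = I_cm + md² = 0.07688 + 0.1922 = 0.2691 kg·m².
T = 2π√(I/(mgd)) = 2π√(0.2691/(4.40 × 9.84 × 0.209)) = 1.08 s.

1.08 s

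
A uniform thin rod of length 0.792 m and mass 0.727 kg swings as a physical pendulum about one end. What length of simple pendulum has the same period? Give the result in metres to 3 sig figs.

The equivalent simple-pendulum length is L_eq = I/(md), where I is about the pivot and d = 0.3960 m.
I_cm = (1/12)mL² = 0.03800 kg·m², so I = I_cm + md² = 0.03800 + 0.1140 = 0.1520 kg·m².
L_eq = 0.1520/(0.727 × 0.3960) = 0.528 m.

0.528 m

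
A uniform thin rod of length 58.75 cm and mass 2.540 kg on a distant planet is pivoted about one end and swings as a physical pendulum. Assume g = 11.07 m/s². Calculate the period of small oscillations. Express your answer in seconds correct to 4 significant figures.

For a physical pendulum T = 2π√(I/(mgd)), with d = 0.29375 m from pivot to centre of mass.
I_cm = mL²/12 = 2.540 × 0.5875²/12 = 0.073058 kg·m²; I = I_cm + md² = 0.073058 + 2.540 × 0.29375² = 0.29223 kg·m².
T = 2π√(0.29223/(2.540 × 11.07 × 0.29375)) = 1.182 s.

1.182 s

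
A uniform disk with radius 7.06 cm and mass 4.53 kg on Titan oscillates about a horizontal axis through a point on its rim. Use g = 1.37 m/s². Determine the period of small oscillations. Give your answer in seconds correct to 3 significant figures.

I_cm = ½mr² = 0.01129 kg·m². The pivot is at distance d = 0.0706 m from the centre of mass.
By the parallel-axis theorem, I = I_cm + md² = 0.01129 + 0.02258 = 0.03387 kg·m².
T = 2π√(I/(mgd)) = 2π√(0.03387/(4.53 × 1.37 × 0.0706)) = 1.75 s.

1.75 s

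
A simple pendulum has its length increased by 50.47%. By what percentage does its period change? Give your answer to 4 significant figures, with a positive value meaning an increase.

T ∝ √L, so T'/T = √(1.5047) = 1.2267.
Percentage change in T = (1.2267 − 1) × 100% = 22.67%.

22.67%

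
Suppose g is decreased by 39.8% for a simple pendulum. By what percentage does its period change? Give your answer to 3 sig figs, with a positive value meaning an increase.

T ∝ 1/√g, so T'/T = 1/√(0.6020) = 1.289.
Percentage change in T = (1.289 − 1) × 100% = 28.9%.

28.9%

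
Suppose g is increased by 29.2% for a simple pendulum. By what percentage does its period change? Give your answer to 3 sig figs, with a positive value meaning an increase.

T ∝ 1/√g, so T'/T = 1/√(1.292) = 0.8798.
Percentage change in T = (0.8798 − 1) × 100% = -12.0%.

-12.0%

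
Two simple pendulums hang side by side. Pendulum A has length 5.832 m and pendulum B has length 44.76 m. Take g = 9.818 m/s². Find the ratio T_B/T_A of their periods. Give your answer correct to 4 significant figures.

T ∝ √L, so T_B/T_A = √(L_B/L_A) = √(44.76/5.832) = 2.770.

2.770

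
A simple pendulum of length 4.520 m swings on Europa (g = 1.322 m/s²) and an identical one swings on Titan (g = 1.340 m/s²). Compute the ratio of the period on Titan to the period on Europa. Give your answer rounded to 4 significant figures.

0.9933

T ∝ 1/√g, so T₂/T₁ = √(g₁/g₂) = √(1.322/1.340) = 0.9933.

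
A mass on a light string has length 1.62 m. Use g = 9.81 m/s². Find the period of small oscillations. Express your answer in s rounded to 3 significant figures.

T = 2π√(L/g) = 2π√(1.62/9.81) = 2π × 0.4064 = 2.55 s.

2.55 s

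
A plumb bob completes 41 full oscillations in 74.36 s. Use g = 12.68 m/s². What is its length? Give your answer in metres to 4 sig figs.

T = 74.36/41 = 1.8137 s.
From T = 2π√(L/g), L = gT²/(4π²) = 12.68 × 1.8137²/(4π²) = 1.057 m.

1.057 m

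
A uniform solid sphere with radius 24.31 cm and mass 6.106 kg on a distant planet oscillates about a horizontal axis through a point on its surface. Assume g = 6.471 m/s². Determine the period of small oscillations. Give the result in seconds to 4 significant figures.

I_cm = (2/5)mr² = 0.14434 kg·m². The pivot is at distance d = 0.2431 m from the centre of mass.
By the parallel-axis theorem, I = I_cm + md² = 0.14434 + 0.36085 = 0.50519 kg·m².
T = 2π√(I/(mgd)) = 2π√(0.50519/(6.106 × 6.471 × 0.2431)) = 1.441 s.

1.441 s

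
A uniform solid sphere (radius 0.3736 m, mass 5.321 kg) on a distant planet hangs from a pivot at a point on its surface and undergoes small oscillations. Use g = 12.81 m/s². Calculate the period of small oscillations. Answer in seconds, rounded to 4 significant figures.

1.270 s

I_cm = (2/5)mr² = 0.29708 kg·m². The pivot is at distance d = 0.3736 m from the centre of mass.
By the parallel-axis theorem, I = I_cm + md² = 0.29708 + 0.74269 = 1.0398 kg·m².
T = 2π√(I/(mgd)) = 2π√(1.0398/(5.321 × 12.81 × 0.3736)) = 1.270 s.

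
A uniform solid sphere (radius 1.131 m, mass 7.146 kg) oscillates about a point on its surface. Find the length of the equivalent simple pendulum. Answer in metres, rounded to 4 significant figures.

The equivalent simple-pendulum length is L_eq = I/(md), where I is about the pivot and d = 1.1310 m.
I_cm = (2/5)mR² = 3.6564 kg·m², so I = I_cm + md² = 3.6564 + 9.1409 = 12.797 kg·m².
L_eq = 12.797/(7.146 × 1.1310) = 1.583 m.

1.583 m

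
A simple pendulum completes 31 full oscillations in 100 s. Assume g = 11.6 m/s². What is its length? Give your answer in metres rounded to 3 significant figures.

T = 100/31 = 3.226 s.
From T = 2π√(L/g), L = gT²/(4π²) = 11.6 × 3.226²/(4π²) = 3.06 m.

3.06 m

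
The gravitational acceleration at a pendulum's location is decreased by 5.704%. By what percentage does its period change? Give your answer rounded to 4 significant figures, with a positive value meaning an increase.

2.980%

T ∝ 1/√g, so T'/T = 1/√(0.94296) = 1.0298.
Percentage change in T = (1.0298 − 1) × 100% = 2.980%.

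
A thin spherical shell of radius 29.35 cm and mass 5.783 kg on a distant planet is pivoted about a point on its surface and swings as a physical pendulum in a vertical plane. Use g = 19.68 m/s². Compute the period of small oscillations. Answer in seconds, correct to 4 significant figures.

0.9906 s

I_cm = (2/3)mr² = 0.33211 kg·m². The pivot is at distance d = 0.2935 m from the centre of mass.
By the parallel-axis theorem, I = I_cm + md² = 0.33211 + 0.49816 = 0.83027 kg·m².
T = 2π√(I/(mgd)) = 2π√(0.83027/(5.783 × 19.68 × 0.2935)) = 0.9906 s.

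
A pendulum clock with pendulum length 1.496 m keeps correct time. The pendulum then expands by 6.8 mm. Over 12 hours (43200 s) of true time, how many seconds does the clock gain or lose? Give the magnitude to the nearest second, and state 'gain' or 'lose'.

T ∝ √L, so T'/T = √(1.50280/1.496) = 1.00227.
In 43200 s of true time the clock registers 43200/1.00227 = 43102.2 s, so it loses 98 s.

lose 98 s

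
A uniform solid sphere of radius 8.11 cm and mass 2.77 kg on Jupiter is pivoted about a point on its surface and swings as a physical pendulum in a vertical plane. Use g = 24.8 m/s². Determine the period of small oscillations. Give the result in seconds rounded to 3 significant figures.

0.425 s

I_cm = (2/5)mr² = 0.007288 kg·m². The pivot is at distance d = 0.0811 m from the centre of mass.
By the parallel-axis theorem, I = I_cm + md² = 0.007288 + 0.01822 = 0.02551 kg·m².
T = 2π√(I/(mgd)) = 2π√(0.02551/(2.77 × 24.8 × 0.0811)) = 0.425 s.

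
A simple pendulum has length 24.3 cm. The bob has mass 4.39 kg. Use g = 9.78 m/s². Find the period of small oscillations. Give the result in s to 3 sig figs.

0.990 s

T = 2π√(L/g) = 2π√(0.243/9.78) = 2π × 0.1576 = 0.990 s.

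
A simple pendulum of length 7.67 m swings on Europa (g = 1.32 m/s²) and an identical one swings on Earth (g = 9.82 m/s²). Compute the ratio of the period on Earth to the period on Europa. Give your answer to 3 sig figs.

0.367

T ∝ 1/√g, so T₂/T₁ = √(g₁/g₂) = √(1.32/9.82) = 0.367.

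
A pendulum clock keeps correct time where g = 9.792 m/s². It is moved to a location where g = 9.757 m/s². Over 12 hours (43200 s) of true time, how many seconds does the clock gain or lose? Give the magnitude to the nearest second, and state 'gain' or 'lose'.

The clock's period scales as T ∝ 1/√g, so T'/T = √(9.792/9.757) = 1.00179.
In 43200 s of true time the clock registers 43200/1.00179 = 43122.7 s, so it loses 77 s.

lose 77 s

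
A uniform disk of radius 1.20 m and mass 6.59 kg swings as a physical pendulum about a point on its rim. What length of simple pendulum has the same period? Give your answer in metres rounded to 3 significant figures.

The equivalent simple-pendulum length is L_eq = I/(md), where I is about the pivot and d = 1.200 m.
I_cm = ½mR² = 4.745 kg·m², so I = I_cm + md² = 4.745 + 9.490 = 14.23 kg·m².
L_eq = 14.23/(6.59 × 1.200) = 1.80 m.

1.80 m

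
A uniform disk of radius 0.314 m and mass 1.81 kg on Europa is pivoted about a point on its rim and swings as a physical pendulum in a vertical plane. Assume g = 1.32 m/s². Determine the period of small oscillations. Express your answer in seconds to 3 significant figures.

I_cm = ½mr² = 0.08923 kg·m². The pivot is at distance d = 0.314 m from the centre of mass.
By the parallel-axis theorem, I = I_cm + md² = 0.08923 + 0.1785 = 0.2677 kg·m².
T = 2π√(I/(mgd)) = 2π√(0.2677/(1.81 × 1.32 × 0.314)) = 3.75 s.

3.75 s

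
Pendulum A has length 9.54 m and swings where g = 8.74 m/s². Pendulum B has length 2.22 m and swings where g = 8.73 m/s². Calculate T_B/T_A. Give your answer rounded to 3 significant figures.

T = 2π√(L/g), so T_B/T_A = √((L_B/g_B)/(L_A/g_A)) = √((2.22/8.73)/(9.54/8.74)) = 0.483.

0.483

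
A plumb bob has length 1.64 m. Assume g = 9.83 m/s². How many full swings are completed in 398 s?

155

T = 2π√(L/g) = 2π√(1.64/9.83) = 2.566 s.
Number of complete oscillations = ⌊398/2.566⌋ = ⌊155.1⌋ = 155.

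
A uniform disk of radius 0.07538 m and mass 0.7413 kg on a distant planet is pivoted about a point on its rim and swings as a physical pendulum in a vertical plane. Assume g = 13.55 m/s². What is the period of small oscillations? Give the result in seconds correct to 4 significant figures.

0.5740 s

I_cm = ½mr² = 0.0021061 kg·m². The pivot is at distance d = 0.07538 m from the centre of mass.
By the parallel-axis theorem, I = I_cm + md² = 0.0021061 + 0.0042122 = 0.0063183 kg·m².
T = 2π√(I/(mgd)) = 2π√(0.0063183/(0.7413 × 13.55 × 0.07538)) = 0.5740 s.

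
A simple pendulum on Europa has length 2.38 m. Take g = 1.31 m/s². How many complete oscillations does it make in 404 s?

47

T = 2π√(L/g) = 2π√(2.38/1.31) = 8.469 s.
Number of complete oscillations = ⌊404/8.469⌋ = ⌊47.70⌋ = 47.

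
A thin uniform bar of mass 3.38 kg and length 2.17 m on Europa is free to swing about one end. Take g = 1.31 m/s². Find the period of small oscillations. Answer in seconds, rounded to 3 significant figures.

6.60 s

For a physical pendulum T = 2π√(I/(mgd)), with d = 1.085 m from pivot to centre of mass.
I_cm = mL²/12 = 3.38 × 2.17²/12 = 1.326 kg·m²; I = I_cm + md² = 1.326 + 3.38 × 1.085² = 5.305 kg·m².
T = 2π√(5.305/(3.38 × 1.31 × 1.085)) = 6.60 s.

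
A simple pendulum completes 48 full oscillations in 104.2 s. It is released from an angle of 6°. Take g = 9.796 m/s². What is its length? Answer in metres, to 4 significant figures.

T = 104.2/48 = 2.1708 s.
From T = 2π√(L/g), L = gT²/(4π²) = 9.796 × 2.1708²/(4π²) = 1.169 m.

1.169 m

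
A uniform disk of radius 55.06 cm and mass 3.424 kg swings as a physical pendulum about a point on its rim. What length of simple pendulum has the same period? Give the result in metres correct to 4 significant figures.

The equivalent simple-pendulum length is L_eq = I/(md), where I is about the pivot and d = 0.55060 m.
I_cm = ½mR² = 0.51901 kg·m², so I = I_cm + md² = 0.51901 + 1.0380 = 1.5570 kg·m².
L_eq = 1.5570/(3.424 × 0.55060) = 0.8259 m.

0.8259 m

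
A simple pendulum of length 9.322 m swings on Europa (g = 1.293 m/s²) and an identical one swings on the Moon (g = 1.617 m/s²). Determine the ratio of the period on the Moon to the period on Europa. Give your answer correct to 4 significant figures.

0.8942

T ∝ 1/√g, so T₂/T₁ = √(g₁/g₂) = √(1.293/1.617) = 0.8942.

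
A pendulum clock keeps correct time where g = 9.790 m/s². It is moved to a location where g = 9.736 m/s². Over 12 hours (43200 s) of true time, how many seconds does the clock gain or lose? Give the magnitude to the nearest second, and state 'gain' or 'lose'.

The clock's period scales as T ∝ 1/√g, so T'/T = √(9.790/9.736) = 1.00277.
In 43200 s of true time the clock registers 43200/1.00277 = 43080.7 s, so it loses 119 s.

lose 119 s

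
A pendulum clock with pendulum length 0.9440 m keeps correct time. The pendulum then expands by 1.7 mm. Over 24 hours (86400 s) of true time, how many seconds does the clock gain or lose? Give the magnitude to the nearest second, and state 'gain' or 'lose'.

T ∝ √L, so T'/T = √(0.94570/0.9440) = 1.00090.
In 86400 s of true time the clock registers 86400/1.00090 = 86322.3 s, so it loses 78 s.

lose 78 s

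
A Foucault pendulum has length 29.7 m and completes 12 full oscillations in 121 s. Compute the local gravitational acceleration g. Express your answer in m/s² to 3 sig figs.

T = 121/12 = 10.08 s.
From T = 2π√(L/g), g = 4π²L/T² = 4π² × 29.7/10.08² = 11.5 m/s².

11.5 m/s²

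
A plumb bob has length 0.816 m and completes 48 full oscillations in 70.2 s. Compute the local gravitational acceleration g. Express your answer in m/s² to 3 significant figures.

T = 70.2/48 = 1.463 s.
From T = 2π√(L/g), g = 4π²L/T² = 4π² × 0.816/1.463² = 15.1 m/s².

15.1 m/s²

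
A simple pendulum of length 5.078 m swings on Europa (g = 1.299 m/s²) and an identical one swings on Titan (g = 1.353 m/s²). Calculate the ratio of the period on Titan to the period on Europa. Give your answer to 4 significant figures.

0.9798

T ∝ 1/√g, so T₂/T₁ = √(g₁/g₂) = √(1.299/1.353) = 0.9798.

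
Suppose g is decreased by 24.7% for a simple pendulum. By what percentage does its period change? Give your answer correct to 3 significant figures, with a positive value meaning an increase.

15.2%

T ∝ 1/√g, so T'/T = 1/√(0.7530) = 1.152.
Percentage change in T = (1.152 − 1) × 100% = 15.2%.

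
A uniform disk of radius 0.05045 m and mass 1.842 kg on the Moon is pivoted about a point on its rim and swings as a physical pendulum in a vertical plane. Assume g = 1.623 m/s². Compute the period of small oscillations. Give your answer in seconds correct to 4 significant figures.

1.357 s

I_cm = ½mr² = 0.0023441 kg·m². The pivot is at distance d = 0.05045 m from the centre of mass.
By the parallel-axis theorem, I = I_cm + md² = 0.0023441 + 0.0046883 = 0.0070324 kg·m².
T = 2π√(I/(mgd)) = 2π√(0.0070324/(1.842 × 1.623 × 0.05045)) = 1.357 s.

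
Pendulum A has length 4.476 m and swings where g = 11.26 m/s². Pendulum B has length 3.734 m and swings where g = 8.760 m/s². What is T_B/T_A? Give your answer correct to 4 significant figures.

T = 2π√(L/g), so T_B/T_A = √((L_B/g_B)/(L_A/g_A)) = √((3.734/8.760)/(4.476/11.26)) = 1.036.

1.036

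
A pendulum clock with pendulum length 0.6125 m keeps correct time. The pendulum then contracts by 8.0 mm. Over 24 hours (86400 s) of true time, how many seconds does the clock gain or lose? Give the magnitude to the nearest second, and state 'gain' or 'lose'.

T ∝ √L, so T'/T = √(0.60450/0.6125) = 0.993448.
In 86400 s of true time the clock registers 86400/0.993448 = 86969.8 s, so it gains 570 s.

gain 570 s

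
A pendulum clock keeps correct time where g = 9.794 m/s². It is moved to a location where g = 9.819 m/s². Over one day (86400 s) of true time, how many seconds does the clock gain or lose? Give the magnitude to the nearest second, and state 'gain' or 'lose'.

The clock's period scales as T ∝ 1/√g, so T'/T = √(9.794/9.819) = 0.998726.
In 86400 s of true time the clock registers 86400/0.998726 = 86510.2 s, so it gains 110 s.

gain 110 s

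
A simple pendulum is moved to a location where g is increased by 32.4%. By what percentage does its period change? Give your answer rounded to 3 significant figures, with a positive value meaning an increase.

T ∝ 1/√g, so T'/T = 1/√(1.324) = 0.8691.
Percentage change in T = (0.8691 − 1) × 100% = -13.1%.

-13.1%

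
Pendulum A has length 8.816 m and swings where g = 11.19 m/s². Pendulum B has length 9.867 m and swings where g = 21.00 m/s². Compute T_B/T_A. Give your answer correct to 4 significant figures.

T = 2π√(L/g), so T_B/T_A = √((L_B/g_B)/(L_A/g_A)) = √((9.867/21.00)/(8.816/11.19)) = 0.7723.

0.7723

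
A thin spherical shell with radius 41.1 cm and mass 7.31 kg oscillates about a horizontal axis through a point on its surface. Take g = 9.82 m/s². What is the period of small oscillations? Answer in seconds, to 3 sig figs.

1.66 s

I_cm = (2/3)mr² = 0.8232 kg·m². The pivot is at distance d = 0.411 m from the centre of mass.
By the parallel-axis theorem, I = I_cm + md² = 0.8232 + 1.235 = 2.058 kg·m².
T = 2π√(I/(mgd)) = 2π√(2.058/(7.31 × 9.82 × 0.411)) = 1.66 s.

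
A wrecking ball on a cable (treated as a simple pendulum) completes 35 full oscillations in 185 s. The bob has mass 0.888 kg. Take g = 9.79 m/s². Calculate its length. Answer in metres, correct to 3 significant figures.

6.93 m

T = 185/35 = 5.286 s.
From T = 2π√(L/g), L = gT²/(4π²) = 9.79 × 5.286²/(4π²) = 6.93 m.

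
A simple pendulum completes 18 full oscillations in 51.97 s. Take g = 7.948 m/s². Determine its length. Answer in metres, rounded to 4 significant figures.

T = 51.97/18 = 2.8872 s.
From T = 2π√(L/g), L = gT²/(4π²) = 7.948 × 2.8872²/(4π²) = 1.678 m.

1.678 m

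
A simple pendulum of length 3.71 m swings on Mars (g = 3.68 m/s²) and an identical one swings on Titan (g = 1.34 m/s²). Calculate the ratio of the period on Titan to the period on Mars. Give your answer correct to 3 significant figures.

T ∝ 1/√g, so T₂/T₁ = √(g₁/g₂) = √(3.68/1.34) = 1.66.

1.66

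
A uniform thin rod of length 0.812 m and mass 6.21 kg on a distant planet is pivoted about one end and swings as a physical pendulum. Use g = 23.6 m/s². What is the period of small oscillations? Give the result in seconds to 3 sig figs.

For a physical pendulum T = 2π√(I/(mgd)), with d = 0.4060 m from pivot to centre of mass.
I_cm = mL²/12 = 6.21 × 0.812²/12 = 0.3412 kg·m²; I = I_cm + md² = 0.3412 + 6.21 × 0.4060² = 1.365 kg·m².
T = 2π√(1.365/(6.21 × 23.6 × 0.4060)) = 0.952 s.

0.952 s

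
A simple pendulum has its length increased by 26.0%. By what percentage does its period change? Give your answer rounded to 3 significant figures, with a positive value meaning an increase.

T ∝ √L, so T'/T = √(1.260) = 1.122.
Percentage change in T = (1.122 − 1) × 100% = 12.2%.

12.2%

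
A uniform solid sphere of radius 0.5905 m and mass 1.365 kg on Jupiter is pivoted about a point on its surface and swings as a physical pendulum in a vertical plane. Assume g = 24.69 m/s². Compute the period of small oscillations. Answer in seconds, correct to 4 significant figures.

1.150 s

I_cm = (2/5)mr² = 0.19038 kg·m². The pivot is at distance d = 0.5905 m from the centre of mass.
By the parallel-axis theorem, I = I_cm + md² = 0.19038 + 0.47596 = 0.66635 kg·m².
T = 2π√(I/(mgd)) = 2π√(0.66635/(1.365 × 24.69 × 0.5905)) = 1.150 s.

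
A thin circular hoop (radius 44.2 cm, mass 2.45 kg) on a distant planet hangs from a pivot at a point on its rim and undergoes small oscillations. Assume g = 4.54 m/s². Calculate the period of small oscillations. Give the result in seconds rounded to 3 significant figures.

I_cm = mr² = 0.4786 kg·m². The pivot is at distance d = 0.442 m from the centre of mass.
By the parallel-axis theorem, I = I_cm + md² = 0.4786 + 0.4786 = 0.9573 kg·m².
T = 2π√(I/(mgd)) = 2π√(0.9573/(2.45 × 4.54 × 0.442)) = 2.77 s.

2.77 s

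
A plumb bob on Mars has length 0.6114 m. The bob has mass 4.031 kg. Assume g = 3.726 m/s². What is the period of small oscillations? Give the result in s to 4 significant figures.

2.545 s

T = 2π√(L/g) = 2π√(0.6114/3.726) = 2π × 0.40508 = 2.545 s.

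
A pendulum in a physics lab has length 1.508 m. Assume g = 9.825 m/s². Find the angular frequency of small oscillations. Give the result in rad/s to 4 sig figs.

2.552 rad/s

ω = √(g/L) = √(9.825/1.508) = 2.552 rad/s.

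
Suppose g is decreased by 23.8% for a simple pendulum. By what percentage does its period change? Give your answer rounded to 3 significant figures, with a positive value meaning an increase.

T ∝ 1/√g, so T'/T = 1/√(0.7620) = 1.146.
Percentage change in T = (1.146 − 1) × 100% = 14.6%.

14.6%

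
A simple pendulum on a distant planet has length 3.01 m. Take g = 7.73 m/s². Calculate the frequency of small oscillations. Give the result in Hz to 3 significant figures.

T = 2π√(L/g) = 2π√(3.01/7.73) = 3.921 s, so f = 1/T = 0.255 Hz.

0.255 Hz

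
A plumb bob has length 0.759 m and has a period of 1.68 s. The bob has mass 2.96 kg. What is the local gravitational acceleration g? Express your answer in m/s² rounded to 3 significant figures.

10.6 m/s²

From T = 2π√(L/g), g = 4π²L/T² = 4π² × 0.759/1.680² = 10.6 m/s².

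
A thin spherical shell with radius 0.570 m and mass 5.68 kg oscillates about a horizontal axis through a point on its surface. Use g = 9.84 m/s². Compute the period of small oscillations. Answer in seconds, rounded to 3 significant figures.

I_cm = (2/3)mr² = 1.230 kg·m². The pivot is at distance d = 0.570 m from the centre of mass.
By the parallel-axis theorem, I = I_cm + md² = 1.230 + 1.845 = 3.076 kg·m².
T = 2π√(I/(mgd)) = 2π√(3.076/(5.68 × 9.84 × 0.570)) = 1.95 s.

1.95 s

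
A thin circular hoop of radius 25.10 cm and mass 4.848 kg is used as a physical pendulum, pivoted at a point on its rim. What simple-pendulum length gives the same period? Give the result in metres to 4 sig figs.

0.5020 m

The equivalent simple-pendulum length is L_eq = I/(md), where I is about the pivot and d = 0.25100 m.
I_cm = mR² = 0.30543 kg·m², so I = I_cm + md² = 0.30543 + 0.30543 = 0.61086 kg·m².
L_eq = 0.61086/(4.848 × 0.25100) = 0.5020 m.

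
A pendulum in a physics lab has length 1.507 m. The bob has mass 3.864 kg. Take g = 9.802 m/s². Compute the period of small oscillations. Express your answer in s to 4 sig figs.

2.464 s

T = 2π√(L/g) = 2π√(1.507/9.802) = 2π × 0.39210 = 2.464 s.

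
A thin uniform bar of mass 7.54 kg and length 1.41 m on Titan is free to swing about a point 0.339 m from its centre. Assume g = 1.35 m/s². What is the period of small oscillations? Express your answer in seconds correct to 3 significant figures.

For a physical pendulum T = 2π√(I/(mgd)), with d = 0.3390 m from pivot to centre of mass.
I_cm = mL²/12 = 7.54 × 1.41²/12 = 1.249 kg·m²; I = I_cm + md² = 1.249 + 7.54 × 0.3390² = 2.116 kg·m².
T = 2π√(2.116/(7.54 × 1.35 × 0.3390)) = 4.92 s.

4.92 s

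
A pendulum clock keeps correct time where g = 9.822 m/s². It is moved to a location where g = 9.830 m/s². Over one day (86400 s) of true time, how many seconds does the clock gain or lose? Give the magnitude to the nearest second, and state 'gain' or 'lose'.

The clock's period scales as T ∝ 1/√g, so T'/T = √(9.822/9.830) = 0.999593.
In 86400 s of true time the clock registers 86400/0.999593 = 86435.2 s, so it gains 35 s.

gain 35 s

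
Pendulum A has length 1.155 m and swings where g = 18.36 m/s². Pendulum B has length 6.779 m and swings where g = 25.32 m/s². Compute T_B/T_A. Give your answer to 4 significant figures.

T = 2π√(L/g), so T_B/T_A = √((L_B/g_B)/(L_A/g_A)) = √((6.779/25.32)/(1.155/18.36)) = 2.063.

2.063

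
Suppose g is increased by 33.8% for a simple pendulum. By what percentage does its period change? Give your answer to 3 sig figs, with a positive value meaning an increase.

T ∝ 1/√g, so T'/T = 1/√(1.338) = 0.8645.
Percentage change in T = (0.8645 − 1) × 100% = -13.5%.

-13.5%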